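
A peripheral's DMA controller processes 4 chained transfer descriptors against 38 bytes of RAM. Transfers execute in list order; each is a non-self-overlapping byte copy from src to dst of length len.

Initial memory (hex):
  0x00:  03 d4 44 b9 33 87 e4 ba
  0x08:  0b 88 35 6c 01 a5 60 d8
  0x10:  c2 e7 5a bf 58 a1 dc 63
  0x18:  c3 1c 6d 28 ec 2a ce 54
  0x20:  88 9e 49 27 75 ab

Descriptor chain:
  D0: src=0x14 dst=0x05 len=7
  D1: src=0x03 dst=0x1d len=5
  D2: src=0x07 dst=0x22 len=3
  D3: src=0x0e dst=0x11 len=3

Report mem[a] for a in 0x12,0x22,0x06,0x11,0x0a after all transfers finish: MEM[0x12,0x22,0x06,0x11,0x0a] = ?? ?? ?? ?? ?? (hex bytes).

[0] 0x14->0x05 len=7 : 58 a1 dc 63 c3 1c 6d
[1] 0x03->0x1d len=5 : b9 33 58 a1 dc
[2] 0x07->0x22 len=3 : dc 63 c3
[3] 0x0e->0x11 len=3 : 60 d8 c2
query mem[0x12]=0xd8, mem[0x22]=0xdc, mem[0x06]=0xa1, mem[0x11]=0x60, mem[0x0a]=0x1c

MEM[0x12,0x22,0x06,0x11,0x0a] = d8 dc a1 60 1c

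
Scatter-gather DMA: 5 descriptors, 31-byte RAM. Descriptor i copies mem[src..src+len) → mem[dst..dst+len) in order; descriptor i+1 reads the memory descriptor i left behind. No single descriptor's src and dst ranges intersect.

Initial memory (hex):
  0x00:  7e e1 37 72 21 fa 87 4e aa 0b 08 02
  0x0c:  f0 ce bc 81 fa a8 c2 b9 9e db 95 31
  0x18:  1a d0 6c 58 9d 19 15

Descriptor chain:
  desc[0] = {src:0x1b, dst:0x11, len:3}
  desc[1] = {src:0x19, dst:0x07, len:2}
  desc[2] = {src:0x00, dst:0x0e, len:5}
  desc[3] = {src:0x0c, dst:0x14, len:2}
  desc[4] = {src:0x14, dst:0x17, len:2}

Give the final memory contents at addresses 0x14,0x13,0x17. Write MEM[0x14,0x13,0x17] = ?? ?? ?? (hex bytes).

MEM[0x14,0x13,0x17] = f0 19 f0

[0] 0x1b->0x11 len=3 : 58 9d 19
[1] 0x19->0x07 len=2 : d0 6c
[2] 0x00->0x0e len=5 : 7e e1 37 72 21
[3] 0x0c->0x14 len=2 : f0 ce
[4] 0x14->0x17 len=2 : f0 ce
query mem[0x14]=0xf0, mem[0x13]=0x19, mem[0x17]=0xf0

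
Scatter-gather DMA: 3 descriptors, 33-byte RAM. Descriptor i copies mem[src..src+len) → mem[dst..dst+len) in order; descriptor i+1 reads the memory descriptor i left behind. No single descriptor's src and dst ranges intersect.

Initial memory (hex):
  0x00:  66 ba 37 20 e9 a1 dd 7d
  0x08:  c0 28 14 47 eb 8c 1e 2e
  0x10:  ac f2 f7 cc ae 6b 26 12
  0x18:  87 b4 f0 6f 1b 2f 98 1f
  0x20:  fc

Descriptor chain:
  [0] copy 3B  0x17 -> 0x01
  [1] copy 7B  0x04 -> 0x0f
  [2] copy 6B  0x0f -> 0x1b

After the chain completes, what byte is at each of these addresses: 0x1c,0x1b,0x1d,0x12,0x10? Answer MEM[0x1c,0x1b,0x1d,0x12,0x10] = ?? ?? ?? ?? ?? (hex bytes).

[0] 0x17->0x01 len=3 : 12 87 b4
[1] 0x04->0x0f len=7 : e9 a1 dd 7d c0 28 14
[2] 0x0f->0x1b len=6 : e9 a1 dd 7d c0 28
query mem[0x1c]=0xa1, mem[0x1b]=0xe9, mem[0x1d]=0xdd, mem[0x12]=0x7d, mem[0x10]=0xa1

MEM[0x1c,0x1b,0x1d,0x12,0x10] = a1 e9 dd 7d a1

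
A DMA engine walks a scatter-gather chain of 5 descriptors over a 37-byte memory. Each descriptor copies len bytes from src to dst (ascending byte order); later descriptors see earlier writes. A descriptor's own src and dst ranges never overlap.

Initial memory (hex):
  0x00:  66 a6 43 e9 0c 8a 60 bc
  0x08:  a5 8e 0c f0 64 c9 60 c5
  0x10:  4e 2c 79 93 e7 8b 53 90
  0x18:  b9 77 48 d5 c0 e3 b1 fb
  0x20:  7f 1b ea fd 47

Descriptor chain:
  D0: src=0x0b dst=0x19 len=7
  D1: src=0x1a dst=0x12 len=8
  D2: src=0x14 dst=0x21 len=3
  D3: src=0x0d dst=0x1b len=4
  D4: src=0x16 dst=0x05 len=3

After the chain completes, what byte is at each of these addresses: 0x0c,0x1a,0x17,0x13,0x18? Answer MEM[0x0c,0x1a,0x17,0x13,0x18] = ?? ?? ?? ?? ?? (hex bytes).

MEM[0x0c,0x1a,0x17,0x13,0x18] = 64 64 2c c9 7f

#0 dst[0x19+7] := {0xf0,0x64,0xc9,0x60,0xc5,0x4e,0x2c}
#1 dst[0x12+8] := {0x64,0xc9,0x60,0xc5,0x4e,0x2c,0x7f,0x1b}
#2 dst[0x21+3] := {0x60,0xc5,0x4e}
#3 dst[0x1b+4] := {0xc9,0x60,0xc5,0x4e}
#4 dst[0x05+3] := {0x4e,0x2c,0x7f}
query mem[0x0c]=0x64, mem[0x1a]=0x64, mem[0x17]=0x2c, mem[0x13]=0xc9, mem[0x18]=0x7f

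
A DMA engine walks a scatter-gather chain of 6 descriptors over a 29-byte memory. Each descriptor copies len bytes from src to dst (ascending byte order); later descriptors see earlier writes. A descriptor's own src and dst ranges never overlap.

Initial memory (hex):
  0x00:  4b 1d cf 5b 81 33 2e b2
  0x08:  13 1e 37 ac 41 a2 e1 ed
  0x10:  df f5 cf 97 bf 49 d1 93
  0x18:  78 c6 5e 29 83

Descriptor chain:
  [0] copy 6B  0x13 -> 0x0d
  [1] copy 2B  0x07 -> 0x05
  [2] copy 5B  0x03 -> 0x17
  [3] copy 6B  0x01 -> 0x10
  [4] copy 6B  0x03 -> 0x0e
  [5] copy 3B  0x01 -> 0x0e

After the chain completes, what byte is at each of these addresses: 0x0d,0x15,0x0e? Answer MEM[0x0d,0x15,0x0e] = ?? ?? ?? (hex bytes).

MEM[0x0d,0x15,0x0e] = 97 13 1d

[0] 0x13->0x0d len=6 : 97 bf 49 d1 93 78
[1] 0x07->0x05 len=2 : b2 13
[2] 0x03->0x17 len=5 : 5b 81 b2 13 b2
[3] 0x01->0x10 len=6 : 1d cf 5b 81 b2 13
[4] 0x03->0x0e len=6 : 5b 81 b2 13 b2 13
[5] 0x01->0x0e len=3 : 1d cf 5b
query mem[0x0d]=0x97, mem[0x15]=0x13, mem[0x0e]=0x1d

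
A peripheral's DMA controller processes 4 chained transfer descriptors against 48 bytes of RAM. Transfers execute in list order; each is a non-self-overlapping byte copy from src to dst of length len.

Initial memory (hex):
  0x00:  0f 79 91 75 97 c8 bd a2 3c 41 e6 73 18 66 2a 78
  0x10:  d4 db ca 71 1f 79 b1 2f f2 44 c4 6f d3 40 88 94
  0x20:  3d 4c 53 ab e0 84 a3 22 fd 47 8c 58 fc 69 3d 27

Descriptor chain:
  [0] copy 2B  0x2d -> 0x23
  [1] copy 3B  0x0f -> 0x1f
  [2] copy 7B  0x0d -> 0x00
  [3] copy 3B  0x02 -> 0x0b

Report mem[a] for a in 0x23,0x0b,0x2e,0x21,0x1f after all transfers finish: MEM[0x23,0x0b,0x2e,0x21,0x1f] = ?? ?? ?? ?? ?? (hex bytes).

MEM[0x23,0x0b,0x2e,0x21,0x1f] = 69 78 3d db 78

#0 dst[0x23+2] := {0x69,0x3d}
#1 dst[0x1f+3] := {0x78,0xd4,0xdb}
#2 dst[0x00+7] := {0x66,0x2a,0x78,0xd4,0xdb,0xca,0x71}
#3 dst[0x0b+3] := {0x78,0xd4,0xdb}
query mem[0x23]=0x69, mem[0x0b]=0x78, mem[0x2e]=0x3d, mem[0x21]=0xdb, mem[0x1f]=0x78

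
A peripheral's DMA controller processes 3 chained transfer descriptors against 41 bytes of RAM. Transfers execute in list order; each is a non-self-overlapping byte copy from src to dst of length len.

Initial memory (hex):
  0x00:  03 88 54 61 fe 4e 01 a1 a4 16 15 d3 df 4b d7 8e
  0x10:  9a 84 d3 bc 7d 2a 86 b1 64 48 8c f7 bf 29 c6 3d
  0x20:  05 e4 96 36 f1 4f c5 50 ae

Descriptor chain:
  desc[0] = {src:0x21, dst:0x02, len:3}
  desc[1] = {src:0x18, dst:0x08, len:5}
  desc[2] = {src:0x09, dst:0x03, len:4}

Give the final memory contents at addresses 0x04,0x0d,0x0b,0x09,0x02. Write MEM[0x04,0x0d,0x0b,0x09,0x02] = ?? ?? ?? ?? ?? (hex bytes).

MEM[0x04,0x0d,0x0b,0x09,0x02] = 8c 4b f7 48 e4

[0] 0x21->0x02 len=3 : e4 96 36
[1] 0x18->0x08 len=5 : 64 48 8c f7 bf
[2] 0x09->0x03 len=4 : 48 8c f7 bf
query mem[0x04]=0x8c, mem[0x0d]=0x4b, mem[0x0b]=0xf7, mem[0x09]=0x48, mem[0x02]=0xe4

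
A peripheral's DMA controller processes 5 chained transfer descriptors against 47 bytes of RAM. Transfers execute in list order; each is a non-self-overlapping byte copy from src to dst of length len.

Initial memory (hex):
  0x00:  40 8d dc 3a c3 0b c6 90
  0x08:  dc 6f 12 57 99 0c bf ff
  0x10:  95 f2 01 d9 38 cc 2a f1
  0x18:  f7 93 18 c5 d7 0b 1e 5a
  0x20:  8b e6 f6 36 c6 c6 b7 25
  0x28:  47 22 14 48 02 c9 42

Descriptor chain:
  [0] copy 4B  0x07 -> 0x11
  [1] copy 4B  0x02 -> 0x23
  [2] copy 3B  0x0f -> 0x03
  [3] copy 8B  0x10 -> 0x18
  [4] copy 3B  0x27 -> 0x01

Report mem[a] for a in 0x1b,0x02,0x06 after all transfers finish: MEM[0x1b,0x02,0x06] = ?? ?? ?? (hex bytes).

MEM[0x1b,0x02,0x06] = 6f 47 c6

  after D0: wrote 4B at 0x11 = 90dc6f12
  after D1: wrote 4B at 0x23 = dc3ac30b
  after D2: wrote 3B at 0x03 = ff9590
  after D3: wrote 8B at 0x18 = 9590dc6f12cc2af1
  after D4: wrote 3B at 0x01 = 254722
query mem[0x1b]=0x6f, mem[0x02]=0x47, mem[0x06]=0xc6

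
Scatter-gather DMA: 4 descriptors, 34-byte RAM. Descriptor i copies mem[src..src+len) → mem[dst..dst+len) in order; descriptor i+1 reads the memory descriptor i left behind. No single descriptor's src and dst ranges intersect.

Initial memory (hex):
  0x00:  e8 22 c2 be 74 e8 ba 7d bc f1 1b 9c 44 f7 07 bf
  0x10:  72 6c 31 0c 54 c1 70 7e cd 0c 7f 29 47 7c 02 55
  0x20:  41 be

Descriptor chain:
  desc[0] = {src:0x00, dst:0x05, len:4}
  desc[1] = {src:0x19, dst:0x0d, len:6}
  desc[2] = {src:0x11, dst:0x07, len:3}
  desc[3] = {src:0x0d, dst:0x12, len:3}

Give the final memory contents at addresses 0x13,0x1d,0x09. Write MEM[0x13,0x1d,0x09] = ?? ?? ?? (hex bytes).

MEM[0x13,0x1d,0x09] = 7f 7c 0c

D0: mem[0x05..0x08] <- [e8 22 c2 be]
D1: mem[0x0d..0x12] <- [0c 7f 29 47 7c 02]
D2: mem[0x07..0x09] <- [7c 02 0c]
D3: mem[0x12..0x14] <- [0c 7f 29]
query mem[0x13]=0x7f, mem[0x1d]=0x7c, mem[0x09]=0x0c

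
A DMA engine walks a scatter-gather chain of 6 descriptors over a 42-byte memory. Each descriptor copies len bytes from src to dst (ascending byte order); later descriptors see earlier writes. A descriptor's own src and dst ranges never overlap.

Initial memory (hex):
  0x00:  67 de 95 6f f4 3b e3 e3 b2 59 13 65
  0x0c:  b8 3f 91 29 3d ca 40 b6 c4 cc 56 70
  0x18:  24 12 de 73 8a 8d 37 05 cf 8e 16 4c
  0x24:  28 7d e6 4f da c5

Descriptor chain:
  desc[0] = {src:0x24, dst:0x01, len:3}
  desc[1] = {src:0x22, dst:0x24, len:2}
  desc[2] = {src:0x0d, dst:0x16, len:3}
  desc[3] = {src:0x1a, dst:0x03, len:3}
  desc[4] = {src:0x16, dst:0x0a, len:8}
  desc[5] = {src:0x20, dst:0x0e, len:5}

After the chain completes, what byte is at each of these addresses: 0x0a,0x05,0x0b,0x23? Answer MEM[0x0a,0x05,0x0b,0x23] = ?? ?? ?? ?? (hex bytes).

[0] 0x24->0x01 len=3 : 28 7d e6
[1] 0x22->0x24 len=2 : 16 4c
[2] 0x0d->0x16 len=3 : 3f 91 29
[3] 0x1a->0x03 len=3 : de 73 8a
[4] 0x16->0x0a len=8 : 3f 91 29 12 de 73 8a 8d
[5] 0x20->0x0e len=5 : cf 8e 16 4c 16
query mem[0x0a]=0x3f, mem[0x05]=0x8a, mem[0x0b]=0x91, mem[0x23]=0x4c

MEM[0x0a,0x05,0x0b,0x23] = 3f 8a 91 4c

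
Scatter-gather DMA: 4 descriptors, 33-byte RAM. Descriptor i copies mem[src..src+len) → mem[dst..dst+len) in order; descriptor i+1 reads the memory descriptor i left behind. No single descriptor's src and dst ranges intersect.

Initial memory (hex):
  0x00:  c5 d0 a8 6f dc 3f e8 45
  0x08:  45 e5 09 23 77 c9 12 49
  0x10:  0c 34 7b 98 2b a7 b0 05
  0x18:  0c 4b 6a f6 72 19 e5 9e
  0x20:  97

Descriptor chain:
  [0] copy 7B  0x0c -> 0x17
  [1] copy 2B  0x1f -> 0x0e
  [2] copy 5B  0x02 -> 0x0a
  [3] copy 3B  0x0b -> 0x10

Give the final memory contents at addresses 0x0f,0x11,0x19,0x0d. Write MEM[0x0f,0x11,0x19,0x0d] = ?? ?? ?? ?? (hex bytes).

MEM[0x0f,0x11,0x19,0x0d] = 97 dc 12 3f

[0] 0x0c->0x17 len=7 : 77 c9 12 49 0c 34 7b
[1] 0x1f->0x0e len=2 : 9e 97
[2] 0x02->0x0a len=5 : a8 6f dc 3f e8
[3] 0x0b->0x10 len=3 : 6f dc 3f
query mem[0x0f]=0x97, mem[0x11]=0xdc, mem[0x19]=0x12, mem[0x0d]=0x3f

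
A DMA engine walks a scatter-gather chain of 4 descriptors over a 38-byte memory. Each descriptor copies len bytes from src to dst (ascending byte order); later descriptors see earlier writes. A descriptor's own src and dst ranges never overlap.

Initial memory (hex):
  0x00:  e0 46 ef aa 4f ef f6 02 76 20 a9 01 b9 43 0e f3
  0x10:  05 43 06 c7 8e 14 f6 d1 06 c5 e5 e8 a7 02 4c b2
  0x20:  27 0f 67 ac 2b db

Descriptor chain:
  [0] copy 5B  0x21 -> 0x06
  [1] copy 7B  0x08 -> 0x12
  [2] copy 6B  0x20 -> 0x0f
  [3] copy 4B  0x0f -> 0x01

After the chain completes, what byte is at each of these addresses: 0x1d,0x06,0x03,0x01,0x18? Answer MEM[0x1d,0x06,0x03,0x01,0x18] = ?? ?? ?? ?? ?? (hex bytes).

D0: mem[0x06..0x0a] <- [0f 67 ac 2b db]
D1: mem[0x12..0x18] <- [ac 2b db 01 b9 43 0e]
D2: mem[0x0f..0x14] <- [27 0f 67 ac 2b db]
D3: mem[0x01..0x04] <- [27 0f 67 ac]
query mem[0x1d]=0x02, mem[0x06]=0x0f, mem[0x03]=0x67, mem[0x01]=0x27, mem[0x18]=0x0e

MEM[0x1d,0x06,0x03,0x01,0x18] = 02 0f 67 27 0e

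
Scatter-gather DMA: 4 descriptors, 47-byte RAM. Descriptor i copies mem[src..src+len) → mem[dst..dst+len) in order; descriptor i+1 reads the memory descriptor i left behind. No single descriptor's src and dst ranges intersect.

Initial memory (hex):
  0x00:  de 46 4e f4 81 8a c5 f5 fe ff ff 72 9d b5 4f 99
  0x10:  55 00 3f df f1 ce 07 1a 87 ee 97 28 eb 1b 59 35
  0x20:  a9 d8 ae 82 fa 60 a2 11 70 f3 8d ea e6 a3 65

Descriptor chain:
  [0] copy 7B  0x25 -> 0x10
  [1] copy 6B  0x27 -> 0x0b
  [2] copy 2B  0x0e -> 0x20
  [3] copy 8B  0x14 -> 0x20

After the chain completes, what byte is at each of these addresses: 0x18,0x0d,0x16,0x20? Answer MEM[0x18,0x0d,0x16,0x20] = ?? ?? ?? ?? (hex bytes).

MEM[0x18,0x0d,0x16,0x20] = 87 f3 ea f3

  after D0: wrote 7B at 0x10 = 60a21170f38dea
  after D1: wrote 6B at 0x0b = 1170f38deae6
  after D2: wrote 2B at 0x20 = 8dea
  after D3: wrote 8B at 0x20 = f38dea1a87ee9728
query mem[0x18]=0x87, mem[0x0d]=0xf3, mem[0x16]=0xea, mem[0x20]=0xf3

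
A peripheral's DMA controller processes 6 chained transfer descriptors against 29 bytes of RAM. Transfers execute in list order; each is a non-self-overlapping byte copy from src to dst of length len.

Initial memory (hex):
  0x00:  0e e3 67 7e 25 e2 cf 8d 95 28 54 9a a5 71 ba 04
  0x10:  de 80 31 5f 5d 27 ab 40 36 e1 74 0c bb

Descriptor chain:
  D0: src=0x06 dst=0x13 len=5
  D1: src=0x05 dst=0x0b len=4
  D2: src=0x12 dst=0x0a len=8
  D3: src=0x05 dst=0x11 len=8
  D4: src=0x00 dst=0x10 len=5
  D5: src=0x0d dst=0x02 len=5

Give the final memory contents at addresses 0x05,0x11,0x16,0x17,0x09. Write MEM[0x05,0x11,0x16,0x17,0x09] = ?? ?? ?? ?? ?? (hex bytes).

D0: mem[0x13..0x17] <- [cf 8d 95 28 54]
D1: mem[0x0b..0x0e] <- [e2 cf 8d 95]
D2: mem[0x0a..0x11] <- [31 cf 8d 95 28 54 36 e1]
D3: mem[0x11..0x18] <- [e2 cf 8d 95 28 31 cf 8d]
D4: mem[0x10..0x14] <- [0e e3 67 7e 25]
D5: mem[0x02..0x06] <- [95 28 54 0e e3]
query mem[0x05]=0x0e, mem[0x11]=0xe3, mem[0x16]=0x31, mem[0x17]=0xcf, mem[0x09]=0x28

MEM[0x05,0x11,0x16,0x17,0x09] = 0e e3 31 cf 28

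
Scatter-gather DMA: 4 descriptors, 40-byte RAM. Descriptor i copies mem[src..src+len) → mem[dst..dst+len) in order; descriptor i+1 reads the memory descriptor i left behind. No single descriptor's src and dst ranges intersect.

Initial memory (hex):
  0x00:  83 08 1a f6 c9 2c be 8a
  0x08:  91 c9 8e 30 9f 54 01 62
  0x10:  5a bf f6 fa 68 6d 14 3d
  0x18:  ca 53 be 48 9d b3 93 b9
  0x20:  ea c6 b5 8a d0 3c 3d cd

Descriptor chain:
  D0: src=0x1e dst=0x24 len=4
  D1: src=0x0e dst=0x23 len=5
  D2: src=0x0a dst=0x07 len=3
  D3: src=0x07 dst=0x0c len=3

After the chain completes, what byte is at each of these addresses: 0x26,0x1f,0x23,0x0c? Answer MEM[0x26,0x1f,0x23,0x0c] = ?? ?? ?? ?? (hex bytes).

#0 dst[0x24+4] := {0x93,0xb9,0xea,0xc6}
#1 dst[0x23+5] := {0x01,0x62,0x5a,0xbf,0xf6}
#2 dst[0x07+3] := {0x8e,0x30,0x9f}
#3 dst[0x0c+3] := {0x8e,0x30,0x9f}
query mem[0x26]=0xbf, mem[0x1f]=0xb9, mem[0x23]=0x01, mem[0x0c]=0x8e

MEM[0x26,0x1f,0x23,0x0c] = bf b9 01 8e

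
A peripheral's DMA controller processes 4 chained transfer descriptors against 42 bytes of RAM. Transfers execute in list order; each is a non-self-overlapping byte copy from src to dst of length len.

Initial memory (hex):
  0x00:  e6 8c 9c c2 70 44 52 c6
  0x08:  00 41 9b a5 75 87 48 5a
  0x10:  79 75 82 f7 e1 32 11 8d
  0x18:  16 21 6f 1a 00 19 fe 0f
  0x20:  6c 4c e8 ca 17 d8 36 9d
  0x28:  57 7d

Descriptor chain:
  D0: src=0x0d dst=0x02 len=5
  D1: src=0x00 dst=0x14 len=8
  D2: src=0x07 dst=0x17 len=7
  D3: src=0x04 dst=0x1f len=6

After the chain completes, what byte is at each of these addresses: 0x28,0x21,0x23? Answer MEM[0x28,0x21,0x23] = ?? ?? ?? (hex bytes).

MEM[0x28,0x21,0x23] = 57 75 00

D0: mem[0x02..0x06] <- [87 48 5a 79 75]
D1: mem[0x14..0x1b] <- [e6 8c 87 48 5a 79 75 c6]
D2: mem[0x17..0x1d] <- [c6 00 41 9b a5 75 87]
D3: mem[0x1f..0x24] <- [5a 79 75 c6 00 41]
query mem[0x28]=0x57, mem[0x21]=0x75, mem[0x23]=0x00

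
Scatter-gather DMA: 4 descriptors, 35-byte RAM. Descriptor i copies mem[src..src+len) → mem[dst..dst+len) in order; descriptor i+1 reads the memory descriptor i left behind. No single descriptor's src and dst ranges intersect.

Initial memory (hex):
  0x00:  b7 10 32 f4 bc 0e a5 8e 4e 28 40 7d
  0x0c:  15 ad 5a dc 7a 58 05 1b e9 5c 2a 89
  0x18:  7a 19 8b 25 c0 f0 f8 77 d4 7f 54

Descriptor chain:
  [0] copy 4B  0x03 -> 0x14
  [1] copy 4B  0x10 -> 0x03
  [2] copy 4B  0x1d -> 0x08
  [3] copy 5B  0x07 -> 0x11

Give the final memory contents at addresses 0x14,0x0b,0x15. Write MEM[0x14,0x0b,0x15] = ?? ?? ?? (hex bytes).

MEM[0x14,0x0b,0x15] = 77 d4 d4

  after D0: wrote 4B at 0x14 = f4bc0ea5
  after D1: wrote 4B at 0x03 = 7a58051b
  after D2: wrote 4B at 0x08 = f0f877d4
  after D3: wrote 5B at 0x11 = 8ef0f877d4
query mem[0x14]=0x77, mem[0x0b]=0xd4, mem[0x15]=0xd4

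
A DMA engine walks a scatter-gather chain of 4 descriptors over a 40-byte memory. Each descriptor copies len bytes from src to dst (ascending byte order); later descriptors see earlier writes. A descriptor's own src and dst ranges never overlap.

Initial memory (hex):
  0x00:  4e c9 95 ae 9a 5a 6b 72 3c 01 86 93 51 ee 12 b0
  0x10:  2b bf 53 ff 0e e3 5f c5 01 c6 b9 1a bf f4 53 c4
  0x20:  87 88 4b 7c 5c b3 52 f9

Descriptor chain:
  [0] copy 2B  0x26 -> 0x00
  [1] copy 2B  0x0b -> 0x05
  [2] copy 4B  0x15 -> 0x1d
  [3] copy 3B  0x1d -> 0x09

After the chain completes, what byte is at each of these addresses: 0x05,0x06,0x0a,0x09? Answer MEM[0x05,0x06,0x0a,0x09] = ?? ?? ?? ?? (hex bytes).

D0: mem[0x00..0x01] <- [52 f9]
D1: mem[0x05..0x06] <- [93 51]
D2: mem[0x1d..0x20] <- [e3 5f c5 01]
D3: mem[0x09..0x0b] <- [e3 5f c5]
query mem[0x05]=0x93, mem[0x06]=0x51, mem[0x0a]=0x5f, mem[0x09]=0xe3

MEM[0x05,0x06,0x0a,0x09] = 93 51 5f e3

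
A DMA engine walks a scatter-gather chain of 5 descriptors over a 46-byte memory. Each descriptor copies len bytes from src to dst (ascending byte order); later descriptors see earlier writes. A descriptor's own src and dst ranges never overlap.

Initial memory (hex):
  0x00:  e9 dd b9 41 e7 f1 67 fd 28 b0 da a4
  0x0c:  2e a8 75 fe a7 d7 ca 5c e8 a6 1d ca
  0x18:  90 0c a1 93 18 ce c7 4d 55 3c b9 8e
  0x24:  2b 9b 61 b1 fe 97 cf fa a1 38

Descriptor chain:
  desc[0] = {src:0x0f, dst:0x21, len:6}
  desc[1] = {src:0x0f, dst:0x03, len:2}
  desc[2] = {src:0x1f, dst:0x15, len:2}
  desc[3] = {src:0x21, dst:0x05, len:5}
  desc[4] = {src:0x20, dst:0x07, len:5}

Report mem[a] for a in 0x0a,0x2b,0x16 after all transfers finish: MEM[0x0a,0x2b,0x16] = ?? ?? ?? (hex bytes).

D0: mem[0x21..0x26] <- [fe a7 d7 ca 5c e8]
D1: mem[0x03..0x04] <- [fe a7]
D2: mem[0x15..0x16] <- [4d 55]
D3: mem[0x05..0x09] <- [fe a7 d7 ca 5c]
D4: mem[0x07..0x0b] <- [55 fe a7 d7 ca]
query mem[0x0a]=0xd7, mem[0x2b]=0xfa, mem[0x16]=0x55

MEM[0x0a,0x2b,0x16] = d7 fa 55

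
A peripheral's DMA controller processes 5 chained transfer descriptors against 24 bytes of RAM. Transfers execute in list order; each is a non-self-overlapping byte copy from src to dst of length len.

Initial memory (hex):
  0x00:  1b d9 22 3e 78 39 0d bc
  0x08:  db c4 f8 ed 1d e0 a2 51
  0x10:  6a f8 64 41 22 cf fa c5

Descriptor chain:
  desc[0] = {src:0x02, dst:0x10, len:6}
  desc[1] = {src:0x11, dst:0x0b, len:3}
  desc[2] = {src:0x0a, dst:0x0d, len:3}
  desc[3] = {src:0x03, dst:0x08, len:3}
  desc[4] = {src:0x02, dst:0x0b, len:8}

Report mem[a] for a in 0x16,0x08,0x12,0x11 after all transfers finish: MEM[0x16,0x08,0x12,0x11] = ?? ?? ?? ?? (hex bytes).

MEM[0x16,0x08,0x12,0x11] = fa 3e 78 3e

D0: mem[0x10..0x15] <- [22 3e 78 39 0d bc]
D1: mem[0x0b..0x0d] <- [3e 78 39]
D2: mem[0x0d..0x0f] <- [f8 3e 78]
D3: mem[0x08..0x0a] <- [3e 78 39]
D4: mem[0x0b..0x12] <- [22 3e 78 39 0d bc 3e 78]
query mem[0x16]=0xfa, mem[0x08]=0x3e, mem[0x12]=0x78, mem[0x11]=0x3e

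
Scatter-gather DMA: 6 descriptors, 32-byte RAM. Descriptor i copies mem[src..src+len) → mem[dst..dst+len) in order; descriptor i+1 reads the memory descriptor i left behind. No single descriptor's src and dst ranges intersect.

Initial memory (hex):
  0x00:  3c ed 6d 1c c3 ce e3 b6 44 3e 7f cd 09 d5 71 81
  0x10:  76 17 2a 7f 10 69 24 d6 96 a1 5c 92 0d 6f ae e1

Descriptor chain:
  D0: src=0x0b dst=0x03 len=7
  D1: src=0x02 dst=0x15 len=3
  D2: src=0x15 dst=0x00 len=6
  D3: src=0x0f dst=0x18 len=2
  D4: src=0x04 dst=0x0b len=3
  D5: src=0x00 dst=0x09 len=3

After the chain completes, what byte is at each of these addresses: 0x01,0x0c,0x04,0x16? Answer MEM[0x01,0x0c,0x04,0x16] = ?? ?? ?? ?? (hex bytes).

#0 dst[0x03+7] := {0xcd,0x09,0xd5,0x71,0x81,0x76,0x17}
#1 dst[0x15+3] := {0x6d,0xcd,0x09}
#2 dst[0x00+6] := {0x6d,0xcd,0x09,0x96,0xa1,0x5c}
#3 dst[0x18+2] := {0x81,0x76}
#4 dst[0x0b+3] := {0xa1,0x5c,0x71}
#5 dst[0x09+3] := {0x6d,0xcd,0x09}
query mem[0x01]=0xcd, mem[0x0c]=0x5c, mem[0x04]=0xa1, mem[0x16]=0xcd

MEM[0x01,0x0c,0x04,0x16] = cd 5c a1 cd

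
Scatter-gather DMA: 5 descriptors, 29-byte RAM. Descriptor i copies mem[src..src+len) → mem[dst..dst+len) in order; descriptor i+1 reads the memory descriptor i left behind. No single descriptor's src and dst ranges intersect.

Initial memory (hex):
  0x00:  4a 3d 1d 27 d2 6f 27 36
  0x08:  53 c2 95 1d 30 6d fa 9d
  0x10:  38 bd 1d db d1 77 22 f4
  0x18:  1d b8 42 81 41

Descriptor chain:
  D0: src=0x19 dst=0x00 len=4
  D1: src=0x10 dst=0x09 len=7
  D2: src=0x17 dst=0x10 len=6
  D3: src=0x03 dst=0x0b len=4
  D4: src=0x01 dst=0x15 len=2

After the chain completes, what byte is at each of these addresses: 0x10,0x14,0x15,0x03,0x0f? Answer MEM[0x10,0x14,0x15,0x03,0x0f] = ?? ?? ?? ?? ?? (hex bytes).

[0] 0x19->0x00 len=4 : b8 42 81 41
[1] 0x10->0x09 len=7 : 38 bd 1d db d1 77 22
[2] 0x17->0x10 len=6 : f4 1d b8 42 81 41
[3] 0x03->0x0b len=4 : 41 d2 6f 27
[4] 0x01->0x15 len=2 : 42 81
query mem[0x10]=0xf4, mem[0x14]=0x81, mem[0x15]=0x42, mem[0x03]=0x41, mem[0x0f]=0x22

MEM[0x10,0x14,0x15,0x03,0x0f] = f4 81 42 41 22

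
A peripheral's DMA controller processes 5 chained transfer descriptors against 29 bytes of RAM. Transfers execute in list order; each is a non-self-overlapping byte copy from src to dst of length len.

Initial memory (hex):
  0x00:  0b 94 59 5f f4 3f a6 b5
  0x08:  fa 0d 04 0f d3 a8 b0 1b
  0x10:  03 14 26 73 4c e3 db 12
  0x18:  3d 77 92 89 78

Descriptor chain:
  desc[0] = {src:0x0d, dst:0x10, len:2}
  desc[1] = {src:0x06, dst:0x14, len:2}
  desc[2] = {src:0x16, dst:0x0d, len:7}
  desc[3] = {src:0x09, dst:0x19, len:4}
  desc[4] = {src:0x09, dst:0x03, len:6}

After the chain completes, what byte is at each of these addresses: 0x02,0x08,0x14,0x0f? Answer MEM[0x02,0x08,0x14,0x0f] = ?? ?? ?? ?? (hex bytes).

D0: mem[0x10..0x11] <- [a8 b0]
D1: mem[0x14..0x15] <- [a6 b5]
D2: mem[0x0d..0x13] <- [db 12 3d 77 92 89 78]
D3: mem[0x19..0x1c] <- [0d 04 0f d3]
D4: mem[0x03..0x08] <- [0d 04 0f d3 db 12]
query mem[0x02]=0x59, mem[0x08]=0x12, mem[0x14]=0xa6, mem[0x0f]=0x3d

MEM[0x02,0x08,0x14,0x0f] = 59 12 a6 3d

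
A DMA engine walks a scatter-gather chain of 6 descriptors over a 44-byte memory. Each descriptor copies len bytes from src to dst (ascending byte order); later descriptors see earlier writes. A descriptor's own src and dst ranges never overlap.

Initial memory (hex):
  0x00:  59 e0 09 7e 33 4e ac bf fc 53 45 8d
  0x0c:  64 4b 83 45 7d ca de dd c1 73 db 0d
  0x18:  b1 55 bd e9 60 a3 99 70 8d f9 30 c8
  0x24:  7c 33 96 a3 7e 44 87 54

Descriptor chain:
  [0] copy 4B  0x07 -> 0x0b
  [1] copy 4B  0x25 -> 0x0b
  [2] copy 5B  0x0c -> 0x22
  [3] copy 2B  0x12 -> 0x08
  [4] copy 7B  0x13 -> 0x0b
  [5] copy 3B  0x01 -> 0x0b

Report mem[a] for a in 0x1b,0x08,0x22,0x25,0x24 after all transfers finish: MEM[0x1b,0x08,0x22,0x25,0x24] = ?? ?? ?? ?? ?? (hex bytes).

MEM[0x1b,0x08,0x22,0x25,0x24] = e9 de 96 45 7e

[0] 0x07->0x0b len=4 : bf fc 53 45
[1] 0x25->0x0b len=4 : 33 96 a3 7e
[2] 0x0c->0x22 len=5 : 96 a3 7e 45 7d
[3] 0x12->0x08 len=2 : de dd
[4] 0x13->0x0b len=7 : dd c1 73 db 0d b1 55
[5] 0x01->0x0b len=3 : e0 09 7e
query mem[0x1b]=0xe9, mem[0x08]=0xde, mem[0x22]=0x96, mem[0x25]=0x45, mem[0x24]=0x7e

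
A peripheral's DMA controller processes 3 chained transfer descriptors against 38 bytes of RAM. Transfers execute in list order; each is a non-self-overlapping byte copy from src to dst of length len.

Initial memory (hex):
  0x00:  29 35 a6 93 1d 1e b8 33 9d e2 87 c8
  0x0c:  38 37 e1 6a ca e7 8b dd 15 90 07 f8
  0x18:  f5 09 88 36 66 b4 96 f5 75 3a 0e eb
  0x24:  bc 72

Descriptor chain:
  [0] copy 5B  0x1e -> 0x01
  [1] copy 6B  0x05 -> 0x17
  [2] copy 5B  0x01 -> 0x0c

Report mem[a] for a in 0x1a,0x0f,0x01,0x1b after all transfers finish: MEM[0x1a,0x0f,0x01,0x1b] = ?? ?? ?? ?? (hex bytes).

MEM[0x1a,0x0f,0x01,0x1b] = 9d 3a 96 e2

[0] 0x1e->0x01 len=5 : 96 f5 75 3a 0e
[1] 0x05->0x17 len=6 : 0e b8 33 9d e2 87
[2] 0x01->0x0c len=5 : 96 f5 75 3a 0e
query mem[0x1a]=0x9d, mem[0x0f]=0x3a, mem[0x01]=0x96, mem[0x1b]=0xe2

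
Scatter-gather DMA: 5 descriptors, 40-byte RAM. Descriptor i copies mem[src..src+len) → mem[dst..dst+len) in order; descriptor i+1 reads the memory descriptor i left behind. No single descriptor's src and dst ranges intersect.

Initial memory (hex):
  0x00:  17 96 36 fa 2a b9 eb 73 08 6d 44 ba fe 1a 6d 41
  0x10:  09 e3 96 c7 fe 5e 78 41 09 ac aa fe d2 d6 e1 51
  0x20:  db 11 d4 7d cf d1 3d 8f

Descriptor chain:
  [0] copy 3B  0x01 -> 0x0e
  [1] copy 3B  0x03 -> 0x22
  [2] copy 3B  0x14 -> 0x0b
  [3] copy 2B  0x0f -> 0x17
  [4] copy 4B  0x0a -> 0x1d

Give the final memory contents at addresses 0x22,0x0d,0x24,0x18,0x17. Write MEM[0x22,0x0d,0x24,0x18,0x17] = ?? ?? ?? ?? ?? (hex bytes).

  after D0: wrote 3B at 0x0e = 9636fa
  after D1: wrote 3B at 0x22 = fa2ab9
  after D2: wrote 3B at 0x0b = fe5e78
  after D3: wrote 2B at 0x17 = 36fa
  after D4: wrote 4B at 0x1d = 44fe5e78
query mem[0x22]=0xfa, mem[0x0d]=0x78, mem[0x24]=0xb9, mem[0x18]=0xfa, mem[0x17]=0x36

MEM[0x22,0x0d,0x24,0x18,0x17] = fa 78 b9 fa 36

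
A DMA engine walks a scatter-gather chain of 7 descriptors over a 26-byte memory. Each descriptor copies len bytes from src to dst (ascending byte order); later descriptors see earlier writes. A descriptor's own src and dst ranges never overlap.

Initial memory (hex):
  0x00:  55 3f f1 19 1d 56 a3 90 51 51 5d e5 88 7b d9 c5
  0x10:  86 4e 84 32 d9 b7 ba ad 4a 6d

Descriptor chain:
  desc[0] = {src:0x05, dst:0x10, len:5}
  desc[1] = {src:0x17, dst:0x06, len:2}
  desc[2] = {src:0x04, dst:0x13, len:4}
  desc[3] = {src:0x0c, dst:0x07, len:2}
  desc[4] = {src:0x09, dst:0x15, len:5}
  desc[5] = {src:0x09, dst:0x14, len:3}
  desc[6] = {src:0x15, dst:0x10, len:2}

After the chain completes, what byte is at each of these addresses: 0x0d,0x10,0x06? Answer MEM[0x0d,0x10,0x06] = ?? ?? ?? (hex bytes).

#0 dst[0x10+5] := {0x56,0xa3,0x90,0x51,0x51}
#1 dst[0x06+2] := {0xad,0x4a}
#2 dst[0x13+4] := {0x1d,0x56,0xad,0x4a}
#3 dst[0x07+2] := {0x88,0x7b}
#4 dst[0x15+5] := {0x51,0x5d,0xe5,0x88,0x7b}
#5 dst[0x14+3] := {0x51,0x5d,0xe5}
#6 dst[0x10+2] := {0x5d,0xe5}
query mem[0x0d]=0x7b, mem[0x10]=0x5d, mem[0x06]=0xad

MEM[0x0d,0x10,0x06] = 7b 5d ad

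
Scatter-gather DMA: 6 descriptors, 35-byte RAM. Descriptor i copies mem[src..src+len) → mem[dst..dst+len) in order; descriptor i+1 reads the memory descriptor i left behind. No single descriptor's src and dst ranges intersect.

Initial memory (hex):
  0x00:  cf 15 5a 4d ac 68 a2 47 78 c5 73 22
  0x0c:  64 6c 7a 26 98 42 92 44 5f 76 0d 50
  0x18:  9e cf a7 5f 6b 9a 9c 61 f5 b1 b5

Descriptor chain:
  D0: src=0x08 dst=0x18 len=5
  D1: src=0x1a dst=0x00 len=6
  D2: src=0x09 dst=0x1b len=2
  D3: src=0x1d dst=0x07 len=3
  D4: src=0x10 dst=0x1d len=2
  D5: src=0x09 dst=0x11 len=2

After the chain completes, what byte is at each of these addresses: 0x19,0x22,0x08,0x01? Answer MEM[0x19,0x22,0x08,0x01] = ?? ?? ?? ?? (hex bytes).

MEM[0x19,0x22,0x08,0x01] = c5 b5 9c 22

D0: mem[0x18..0x1c] <- [78 c5 73 22 64]
D1: mem[0x00..0x05] <- [73 22 64 9a 9c 61]
D2: mem[0x1b..0x1c] <- [c5 73]
D3: mem[0x07..0x09] <- [9a 9c 61]
D4: mem[0x1d..0x1e] <- [98 42]
D5: mem[0x11..0x12] <- [61 73]
query mem[0x19]=0xc5, mem[0x22]=0xb5, mem[0x08]=0x9c, mem[0x01]=0x22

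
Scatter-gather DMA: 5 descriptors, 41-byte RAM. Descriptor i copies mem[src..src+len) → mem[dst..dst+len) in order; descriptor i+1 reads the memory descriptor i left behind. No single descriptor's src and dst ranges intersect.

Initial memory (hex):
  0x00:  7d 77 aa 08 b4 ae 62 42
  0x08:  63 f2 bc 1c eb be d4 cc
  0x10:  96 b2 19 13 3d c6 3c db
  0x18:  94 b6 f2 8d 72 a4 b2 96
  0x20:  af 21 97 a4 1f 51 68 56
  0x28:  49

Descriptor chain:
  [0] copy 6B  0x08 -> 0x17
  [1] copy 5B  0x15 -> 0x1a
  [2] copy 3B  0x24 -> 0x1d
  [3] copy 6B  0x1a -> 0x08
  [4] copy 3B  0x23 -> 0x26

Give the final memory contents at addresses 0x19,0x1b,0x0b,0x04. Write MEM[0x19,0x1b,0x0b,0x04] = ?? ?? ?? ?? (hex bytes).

MEM[0x19,0x1b,0x0b,0x04] = bc 3c 1f b4

  after D0: wrote 6B at 0x17 = 63f2bc1cebbe
  after D1: wrote 5B at 0x1a = c63c63f2bc
  after D2: wrote 3B at 0x1d = 1f5168
  after D3: wrote 6B at 0x08 = c63c631f5168
  after D4: wrote 3B at 0x26 = a41f51
query mem[0x19]=0xbc, mem[0x1b]=0x3c, mem[0x0b]=0x1f, mem[0x04]=0xb4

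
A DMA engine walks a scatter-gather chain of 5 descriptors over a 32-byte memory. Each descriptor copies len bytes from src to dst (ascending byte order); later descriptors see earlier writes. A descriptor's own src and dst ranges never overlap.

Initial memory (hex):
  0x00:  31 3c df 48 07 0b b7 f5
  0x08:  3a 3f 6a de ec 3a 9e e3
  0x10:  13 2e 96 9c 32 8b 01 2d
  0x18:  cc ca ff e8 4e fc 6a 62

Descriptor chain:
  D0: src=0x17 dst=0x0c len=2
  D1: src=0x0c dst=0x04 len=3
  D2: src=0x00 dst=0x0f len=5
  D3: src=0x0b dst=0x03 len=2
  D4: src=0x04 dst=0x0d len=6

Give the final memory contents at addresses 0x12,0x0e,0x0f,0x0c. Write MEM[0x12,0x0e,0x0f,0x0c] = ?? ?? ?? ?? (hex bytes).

MEM[0x12,0x0e,0x0f,0x0c] = 3f cc 9e 2d

D0: mem[0x0c..0x0d] <- [2d cc]
D1: mem[0x04..0x06] <- [2d cc 9e]
D2: mem[0x0f..0x13] <- [31 3c df 48 2d]
D3: mem[0x03..0x04] <- [de 2d]
D4: mem[0x0d..0x12] <- [2d cc 9e f5 3a 3f]
query mem[0x12]=0x3f, mem[0x0e]=0xcc, mem[0x0f]=0x9e, mem[0x0c]=0x2d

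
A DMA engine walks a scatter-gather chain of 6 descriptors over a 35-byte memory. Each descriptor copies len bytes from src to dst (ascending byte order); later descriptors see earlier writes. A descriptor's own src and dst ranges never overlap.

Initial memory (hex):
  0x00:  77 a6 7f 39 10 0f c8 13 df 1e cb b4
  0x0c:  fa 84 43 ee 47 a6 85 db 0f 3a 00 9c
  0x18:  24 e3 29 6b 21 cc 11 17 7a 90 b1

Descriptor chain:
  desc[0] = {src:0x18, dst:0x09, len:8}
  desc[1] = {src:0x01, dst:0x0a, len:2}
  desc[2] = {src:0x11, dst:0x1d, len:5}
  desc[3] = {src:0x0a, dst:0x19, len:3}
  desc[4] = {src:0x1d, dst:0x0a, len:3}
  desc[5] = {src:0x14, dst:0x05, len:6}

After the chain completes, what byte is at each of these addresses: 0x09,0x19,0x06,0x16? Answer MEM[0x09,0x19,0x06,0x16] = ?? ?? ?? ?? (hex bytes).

MEM[0x09,0x19,0x06,0x16] = 24 a6 3a 00

[0] 0x18->0x09 len=8 : 24 e3 29 6b 21 cc 11 17
[1] 0x01->0x0a len=2 : a6 7f
[2] 0x11->0x1d len=5 : a6 85 db 0f 3a
[3] 0x0a->0x19 len=3 : a6 7f 6b
[4] 0x1d->0x0a len=3 : a6 85 db
[5] 0x14->0x05 len=6 : 0f 3a 00 9c 24 a6
query mem[0x09]=0x24, mem[0x19]=0xa6, mem[0x06]=0x3a, mem[0x16]=0x00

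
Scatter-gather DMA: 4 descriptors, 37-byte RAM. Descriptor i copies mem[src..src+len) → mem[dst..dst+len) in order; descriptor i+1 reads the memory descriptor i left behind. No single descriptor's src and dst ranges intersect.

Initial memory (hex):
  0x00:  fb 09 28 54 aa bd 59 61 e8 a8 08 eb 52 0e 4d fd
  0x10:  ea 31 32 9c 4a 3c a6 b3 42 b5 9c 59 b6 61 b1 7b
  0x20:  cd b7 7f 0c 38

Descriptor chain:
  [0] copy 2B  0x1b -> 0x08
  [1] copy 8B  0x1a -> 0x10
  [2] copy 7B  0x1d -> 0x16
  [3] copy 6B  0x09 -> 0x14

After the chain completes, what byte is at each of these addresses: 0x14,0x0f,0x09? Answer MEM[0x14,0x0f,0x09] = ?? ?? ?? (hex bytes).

MEM[0x14,0x0f,0x09] = b6 fd b6

[0] 0x1b->0x08 len=2 : 59 b6
[1] 0x1a->0x10 len=8 : 9c 59 b6 61 b1 7b cd b7
[2] 0x1d->0x16 len=7 : 61 b1 7b cd b7 7f 0c
[3] 0x09->0x14 len=6 : b6 08 eb 52 0e 4d
query mem[0x14]=0xb6, mem[0x0f]=0xfd, mem[0x09]=0xb6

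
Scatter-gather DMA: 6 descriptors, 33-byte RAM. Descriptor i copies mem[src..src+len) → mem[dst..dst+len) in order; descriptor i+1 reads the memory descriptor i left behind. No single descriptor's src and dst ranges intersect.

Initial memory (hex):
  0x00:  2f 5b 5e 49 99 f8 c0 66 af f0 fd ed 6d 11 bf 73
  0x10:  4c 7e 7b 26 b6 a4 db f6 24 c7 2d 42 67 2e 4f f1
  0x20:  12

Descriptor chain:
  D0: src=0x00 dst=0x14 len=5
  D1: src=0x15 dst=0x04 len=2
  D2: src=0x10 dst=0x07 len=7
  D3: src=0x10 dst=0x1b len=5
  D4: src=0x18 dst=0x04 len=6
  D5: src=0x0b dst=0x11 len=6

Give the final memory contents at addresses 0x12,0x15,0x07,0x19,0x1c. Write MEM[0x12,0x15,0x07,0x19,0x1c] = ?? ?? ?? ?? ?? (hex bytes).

  after D0: wrote 5B at 0x14 = 2f5b5e4999
  after D1: wrote 2B at 0x04 = 5b5e
  after D2: wrote 7B at 0x07 = 4c7e7b262f5b5e
  after D3: wrote 5B at 0x1b = 4c7e7b262f
  after D4: wrote 6B at 0x04 = 99c72d4c7e7b
  after D5: wrote 6B at 0x11 = 2f5b5ebf734c
query mem[0x12]=0x5b, mem[0x15]=0x73, mem[0x07]=0x4c, mem[0x19]=0xc7, mem[0x1c]=0x7e

MEM[0x12,0x15,0x07,0x19,0x1c] = 5b 73 4c c7 7e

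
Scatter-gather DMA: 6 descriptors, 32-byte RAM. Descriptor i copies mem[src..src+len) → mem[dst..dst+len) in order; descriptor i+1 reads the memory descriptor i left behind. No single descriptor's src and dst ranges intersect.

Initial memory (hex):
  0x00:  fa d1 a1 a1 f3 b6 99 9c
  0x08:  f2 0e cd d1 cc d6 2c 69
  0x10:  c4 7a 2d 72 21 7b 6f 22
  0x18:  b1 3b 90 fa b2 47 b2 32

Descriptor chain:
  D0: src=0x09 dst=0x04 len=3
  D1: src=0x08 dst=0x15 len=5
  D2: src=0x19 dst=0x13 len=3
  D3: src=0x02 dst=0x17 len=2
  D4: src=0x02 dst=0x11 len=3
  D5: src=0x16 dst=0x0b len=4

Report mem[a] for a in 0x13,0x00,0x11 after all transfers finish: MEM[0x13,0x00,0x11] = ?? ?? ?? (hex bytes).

MEM[0x13,0x00,0x11] = 0e fa a1

  after D0: wrote 3B at 0x04 = 0ecdd1
  after D1: wrote 5B at 0x15 = f20ecdd1cc
  after D2: wrote 3B at 0x13 = cc90fa
  after D3: wrote 2B at 0x17 = a1a1
  after D4: wrote 3B at 0x11 = a1a10e
  after D5: wrote 4B at 0x0b = 0ea1a1cc
query mem[0x13]=0x0e, mem[0x00]=0xfa, mem[0x11]=0xa1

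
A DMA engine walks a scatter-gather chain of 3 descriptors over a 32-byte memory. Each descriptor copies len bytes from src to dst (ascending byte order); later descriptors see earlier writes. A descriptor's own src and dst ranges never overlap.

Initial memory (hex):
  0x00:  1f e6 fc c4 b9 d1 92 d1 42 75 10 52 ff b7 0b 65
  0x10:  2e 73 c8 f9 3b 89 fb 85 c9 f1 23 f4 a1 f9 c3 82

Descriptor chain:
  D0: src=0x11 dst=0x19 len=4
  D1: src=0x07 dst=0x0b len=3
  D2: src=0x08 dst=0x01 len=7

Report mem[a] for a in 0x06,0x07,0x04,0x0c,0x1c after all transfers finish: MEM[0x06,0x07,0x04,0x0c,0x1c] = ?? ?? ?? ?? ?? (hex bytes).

MEM[0x06,0x07,0x04,0x0c,0x1c] = 75 0b d1 42 3b

[0] 0x11->0x19 len=4 : 73 c8 f9 3b
[1] 0x07->0x0b len=3 : d1 42 75
[2] 0x08->0x01 len=7 : 42 75 10 d1 42 75 0b
query mem[0x06]=0x75, mem[0x07]=0x0b, mem[0x04]=0xd1, mem[0x0c]=0x42, mem[0x1c]=0x3b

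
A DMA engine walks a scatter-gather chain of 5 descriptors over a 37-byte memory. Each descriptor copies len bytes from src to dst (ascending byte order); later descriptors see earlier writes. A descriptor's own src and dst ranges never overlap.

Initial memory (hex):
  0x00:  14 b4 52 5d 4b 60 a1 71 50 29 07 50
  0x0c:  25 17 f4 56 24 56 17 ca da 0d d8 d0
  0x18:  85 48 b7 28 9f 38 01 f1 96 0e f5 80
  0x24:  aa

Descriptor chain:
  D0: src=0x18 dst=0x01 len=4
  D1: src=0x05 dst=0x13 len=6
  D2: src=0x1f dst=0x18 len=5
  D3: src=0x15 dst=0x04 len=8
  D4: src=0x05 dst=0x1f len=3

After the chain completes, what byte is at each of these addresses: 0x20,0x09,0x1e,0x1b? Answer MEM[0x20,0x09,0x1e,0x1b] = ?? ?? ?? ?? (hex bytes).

#0 dst[0x01+4] := {0x85,0x48,0xb7,0x28}
#1 dst[0x13+6] := {0x60,0xa1,0x71,0x50,0x29,0x07}
#2 dst[0x18+5] := {0xf1,0x96,0x0e,0xf5,0x80}
#3 dst[0x04+8] := {0x71,0x50,0x29,0xf1,0x96,0x0e,0xf5,0x80}
#4 dst[0x1f+3] := {0x50,0x29,0xf1}
query mem[0x20]=0x29, mem[0x09]=0x0e, mem[0x1e]=0x01, mem[0x1b]=0xf5

MEM[0x20,0x09,0x1e,0x1b] = 29 0e 01 f5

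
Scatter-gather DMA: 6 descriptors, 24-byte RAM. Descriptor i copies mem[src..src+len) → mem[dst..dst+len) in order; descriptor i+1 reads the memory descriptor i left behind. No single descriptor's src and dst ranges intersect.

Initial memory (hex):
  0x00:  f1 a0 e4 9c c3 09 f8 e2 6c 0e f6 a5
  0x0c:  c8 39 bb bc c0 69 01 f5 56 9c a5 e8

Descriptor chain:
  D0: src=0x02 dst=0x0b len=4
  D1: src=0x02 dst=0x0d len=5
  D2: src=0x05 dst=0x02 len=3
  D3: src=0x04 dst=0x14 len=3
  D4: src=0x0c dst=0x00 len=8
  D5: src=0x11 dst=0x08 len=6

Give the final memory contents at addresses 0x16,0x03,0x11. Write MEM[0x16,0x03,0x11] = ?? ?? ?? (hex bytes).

#0 dst[0x0b+4] := {0xe4,0x9c,0xc3,0x09}
#1 dst[0x0d+5] := {0xe4,0x9c,0xc3,0x09,0xf8}
#2 dst[0x02+3] := {0x09,0xf8,0xe2}
#3 dst[0x14+3] := {0xe2,0x09,0xf8}
#4 dst[0x00+8] := {0x9c,0xe4,0x9c,0xc3,0x09,0xf8,0x01,0xf5}
#5 dst[0x08+6] := {0xf8,0x01,0xf5,0xe2,0x09,0xf8}
query mem[0x16]=0xf8, mem[0x03]=0xc3, mem[0x11]=0xf8

MEM[0x16,0x03,0x11] = f8 c3 f8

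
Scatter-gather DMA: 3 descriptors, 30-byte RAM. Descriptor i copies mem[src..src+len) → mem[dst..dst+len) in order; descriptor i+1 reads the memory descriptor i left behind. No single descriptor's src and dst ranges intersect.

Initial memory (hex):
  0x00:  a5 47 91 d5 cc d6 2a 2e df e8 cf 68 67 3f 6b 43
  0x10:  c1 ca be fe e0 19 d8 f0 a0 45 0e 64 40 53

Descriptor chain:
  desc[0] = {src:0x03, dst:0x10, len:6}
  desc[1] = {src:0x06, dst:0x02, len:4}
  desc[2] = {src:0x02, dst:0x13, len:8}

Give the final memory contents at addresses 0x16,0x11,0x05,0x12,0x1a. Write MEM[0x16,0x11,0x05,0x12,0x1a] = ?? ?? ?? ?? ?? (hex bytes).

MEM[0x16,0x11,0x05,0x12,0x1a] = e8 cc e8 d6 e8

D0: mem[0x10..0x15] <- [d5 cc d6 2a 2e df]
D1: mem[0x02..0x05] <- [2a 2e df e8]
D2: mem[0x13..0x1a] <- [2a 2e df e8 2a 2e df e8]
query mem[0x16]=0xe8, mem[0x11]=0xcc, mem[0x05]=0xe8, mem[0x12]=0xd6, mem[0x1a]=0xe8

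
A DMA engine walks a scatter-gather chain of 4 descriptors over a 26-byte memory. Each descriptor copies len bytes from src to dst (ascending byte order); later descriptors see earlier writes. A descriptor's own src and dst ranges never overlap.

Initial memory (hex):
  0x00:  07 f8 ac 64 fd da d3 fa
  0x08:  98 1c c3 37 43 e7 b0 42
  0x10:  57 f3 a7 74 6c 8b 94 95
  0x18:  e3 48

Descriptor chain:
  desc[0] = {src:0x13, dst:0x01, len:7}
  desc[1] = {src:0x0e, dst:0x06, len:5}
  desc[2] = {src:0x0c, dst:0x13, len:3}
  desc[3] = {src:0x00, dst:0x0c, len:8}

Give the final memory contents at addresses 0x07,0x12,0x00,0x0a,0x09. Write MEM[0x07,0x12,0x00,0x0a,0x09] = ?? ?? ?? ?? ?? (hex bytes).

[0] 0x13->0x01 len=7 : 74 6c 8b 94 95 e3 48
[1] 0x0e->0x06 len=5 : b0 42 57 f3 a7
[2] 0x0c->0x13 len=3 : 43 e7 b0
[3] 0x00->0x0c len=8 : 07 74 6c 8b 94 95 b0 42
query mem[0x07]=0x42, mem[0x12]=0xb0, mem[0x00]=0x07, mem[0x0a]=0xa7, mem[0x09]=0xf3

MEM[0x07,0x12,0x00,0x0a,0x09] = 42 b0 07 a7 f3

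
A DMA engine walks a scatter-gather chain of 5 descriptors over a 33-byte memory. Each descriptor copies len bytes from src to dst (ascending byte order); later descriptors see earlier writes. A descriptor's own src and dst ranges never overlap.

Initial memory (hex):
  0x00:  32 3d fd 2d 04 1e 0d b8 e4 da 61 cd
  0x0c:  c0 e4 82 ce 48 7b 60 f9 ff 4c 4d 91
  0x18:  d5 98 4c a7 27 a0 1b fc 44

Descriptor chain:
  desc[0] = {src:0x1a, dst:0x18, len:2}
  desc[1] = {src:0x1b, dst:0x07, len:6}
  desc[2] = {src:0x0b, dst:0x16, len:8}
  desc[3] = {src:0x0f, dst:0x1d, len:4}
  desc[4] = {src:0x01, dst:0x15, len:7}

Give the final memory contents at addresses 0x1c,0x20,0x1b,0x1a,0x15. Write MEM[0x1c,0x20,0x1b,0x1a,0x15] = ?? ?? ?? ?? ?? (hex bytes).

  after D0: wrote 2B at 0x18 = 4ca7
  after D1: wrote 6B at 0x07 = a727a01bfc44
  after D2: wrote 8B at 0x16 = fc44e482ce487b60
  after D3: wrote 4B at 0x1d = ce487b60
  after D4: wrote 7B at 0x15 = 3dfd2d041e0da7
query mem[0x1c]=0x7b, mem[0x20]=0x60, mem[0x1b]=0xa7, mem[0x1a]=0x0d, mem[0x15]=0x3d

MEM[0x1c,0x20,0x1b,0x1a,0x15] = 7b 60 a7 0d 3d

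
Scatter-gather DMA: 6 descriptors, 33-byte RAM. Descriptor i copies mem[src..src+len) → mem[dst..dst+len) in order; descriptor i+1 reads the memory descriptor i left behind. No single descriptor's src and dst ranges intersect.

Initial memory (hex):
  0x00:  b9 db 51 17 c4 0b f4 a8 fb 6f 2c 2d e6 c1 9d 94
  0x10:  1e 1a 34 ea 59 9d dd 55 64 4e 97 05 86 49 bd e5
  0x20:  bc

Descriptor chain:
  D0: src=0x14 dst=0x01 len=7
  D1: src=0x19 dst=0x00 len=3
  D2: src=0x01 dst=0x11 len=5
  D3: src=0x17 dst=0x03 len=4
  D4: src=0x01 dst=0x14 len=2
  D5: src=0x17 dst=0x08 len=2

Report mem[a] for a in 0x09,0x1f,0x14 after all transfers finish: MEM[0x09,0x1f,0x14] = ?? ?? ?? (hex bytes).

[0] 0x14->0x01 len=7 : 59 9d dd 55 64 4e 97
[1] 0x19->0x00 len=3 : 4e 97 05
[2] 0x01->0x11 len=5 : 97 05 dd 55 64
[3] 0x17->0x03 len=4 : 55 64 4e 97
[4] 0x01->0x14 len=2 : 97 05
[5] 0x17->0x08 len=2 : 55 64
query mem[0x09]=0x64, mem[0x1f]=0xe5, mem[0x14]=0x97

MEM[0x09,0x1f,0x14] = 64 e5 97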